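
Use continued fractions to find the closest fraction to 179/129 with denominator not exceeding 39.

43/31

Expand x = 179/129 as a continued fraction with the Euclidean algorithm:
  179 = 1*129 + 50, so a_0 = 1.
  129 = 2*50 + 29, so a_1 = 2.
  50 = 1*29 + 21, so a_2 = 1.
  29 = 1*21 + 8, so a_3 = 1.
  21 = 2*8 + 5, so a_4 = 2.
  8 = 1*5 + 3, so a_5 = 1.
  5 = 1*3 + 2, so a_6 = 1.
  3 = 1*2 + 1, so a_7 = 1.
  2 = 2*1 + 0, so a_8 = 2.
so x = [1; 2, 1, 1, 2, 1, 1, 1, 2].
Convergents (p_i = a_i*p_{i-1} + p_{i-2}, q_i = a_i*q_{i-1} + q_{i-2} with p_{-2}=0, p_{-1}=1, q_{-2}=1, q_{-1}=0), until the denominator exceeds 39:
  i=0: a_0=1, p_0 = 1*1 + 0 = 1, q_0 = 1*0 + 1 = 1.
  i=1: a_1=2, p_1 = 2*1 + 1 = 3, q_1 = 2*1 + 0 = 2.
  i=2: a_2=1, p_2 = 1*3 + 1 = 4, q_2 = 1*2 + 1 = 3.
  i=3: a_3=1, p_3 = 1*4 + 3 = 7, q_3 = 1*3 + 2 = 5.
  i=4: a_4=2, p_4 = 2*7 + 4 = 18, q_4 = 2*5 + 3 = 13.
  i=5: a_5=1, p_5 = 1*18 + 7 = 25, q_5 = 1*13 + 5 = 18.
  i=6: a_6=1, p_6 = 1*25 + 18 = 43, q_6 = 1*18 + 13 = 31.
  i=7: a_7=1, p_7 = 1*43 + 25 = 68, q_7 = 1*31 + 18 = 49.
q_7 = 49 > 39, so the last convergent with denominator <= 39 is p_6/q_6 = 43/31.
The closest fraction with denominator <= 39 is either p_6/q_6 or the intermediate fraction (k*p_6 + p_5)/(k*q_6 + q_5) with the largest k >= 1 whose denominator stays <= 39; these approach x as k grows, and every other convergent or intermediate fraction in range is farther away.
Largest k: floor((39 - q_5)/q_6) = floor((39 - 18)/31) = 0.
Since k = 0, no intermediate fraction beyond p_6/q_6 has denominator <= 39, so the convergent 43/31 is the closest (its error is |179*31 - 43*129|/(129*31) = 2/3999).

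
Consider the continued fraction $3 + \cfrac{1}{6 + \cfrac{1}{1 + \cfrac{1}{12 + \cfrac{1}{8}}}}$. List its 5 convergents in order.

Using the convergent recurrence p_i = a_i*p_{i-1} + p_{i-2}, q_i = a_i*q_{i-1} + q_{i-2} with p_{-2}=0, p_{-1}=1, q_{-2}=1, q_{-1}=0:
  i=0: a_0=3, p_0 = 3*1 + 0 = 3, q_0 = 3*0 + 1 = 1.
  i=1: a_1=6, p_1 = 6*3 + 1 = 19, q_1 = 6*1 + 0 = 6.
  i=2: a_2=1, p_2 = 1*19 + 3 = 22, q_2 = 1*6 + 1 = 7.
  i=3: a_3=12, p_3 = 12*22 + 19 = 283, q_3 = 12*7 + 6 = 90.
  i=4: a_4=8, p_4 = 8*283 + 22 = 2286, q_4 = 8*90 + 7 = 727.

3/1, 19/6, 22/7, 283/90, 2286/727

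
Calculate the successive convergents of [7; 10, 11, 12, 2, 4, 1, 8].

Using the convergent recurrence p_i = a_i*p_{i-1} + p_{i-2}, q_i = a_i*q_{i-1} + q_{i-2} with p_{-2}=0, p_{-1}=1, q_{-2}=1, q_{-1}=0:
  i=0: a_0=7, p_0 = 7*1 + 0 = 7, q_0 = 7*0 + 1 = 1.
  i=1: a_1=10, p_1 = 10*7 + 1 = 71, q_1 = 10*1 + 0 = 10.
  i=2: a_2=11, p_2 = 11*71 + 7 = 788, q_2 = 11*10 + 1 = 111.
  i=3: a_3=12, p_3 = 12*788 + 71 = 9527, q_3 = 12*111 + 10 = 1342.
  i=4: a_4=2, p_4 = 2*9527 + 788 = 19842, q_4 = 2*1342 + 111 = 2795.
  i=5: a_5=4, p_5 = 4*19842 + 9527 = 88895, q_5 = 4*2795 + 1342 = 12522.
  i=6: a_6=1, p_6 = 1*88895 + 19842 = 108737, q_6 = 1*12522 + 2795 = 15317.
  i=7: a_7=8, p_7 = 8*108737 + 88895 = 958791, q_7 = 8*15317 + 12522 = 135058.

7/1, 71/10, 788/111, 9527/1342, 19842/2795, 88895/12522, 108737/15317, 958791/135058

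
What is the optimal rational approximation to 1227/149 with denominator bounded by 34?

140/17

Expand x = 1227/149 as a continued fraction with the Euclidean algorithm:
  1227 = 8*149 + 35, so a_0 = 8.
  149 = 4*35 + 9, so a_1 = 4.
  35 = 3*9 + 8, so a_2 = 3.
  9 = 1*8 + 1, so a_3 = 1.
  8 = 8*1 + 0, so a_4 = 8.
so x = [8; 4, 3, 1, 8].
Convergents (p_i = a_i*p_{i-1} + p_{i-2}, q_i = a_i*q_{i-1} + q_{i-2} with p_{-2}=0, p_{-1}=1, q_{-2}=1, q_{-1}=0), until the denominator exceeds 34:
  i=0: a_0=8, p_0 = 8*1 + 0 = 8, q_0 = 8*0 + 1 = 1.
  i=1: a_1=4, p_1 = 4*8 + 1 = 33, q_1 = 4*1 + 0 = 4.
  i=2: a_2=3, p_2 = 3*33 + 8 = 107, q_2 = 3*4 + 1 = 13.
  i=3: a_3=1, p_3 = 1*107 + 33 = 140, q_3 = 1*13 + 4 = 17.
  i=4: a_4=8, p_4 = 8*140 + 107 = 1227, q_4 = 8*17 + 13 = 149.
q_4 = 149 > 34, so the last convergent with denominator <= 34 is p_3/q_3 = 140/17.
The closest fraction with denominator <= 34 is either p_3/q_3 or the intermediate fraction (k*p_3 + p_2)/(k*q_3 + q_2) with the largest k >= 1 whose denominator stays <= 34; these approach x as k grows, and every other convergent or intermediate fraction in range is farther away.
Largest k: floor((34 - q_2)/q_3) = floor((34 - 13)/17) = 1.
That gives (1*140 + 107)/(1*17 + 13) = 247/30.
Compare the errors: |x - 140/17| = |1227*17 - 140*149|/(149*17) = 1/2533, and |x - 247/30| = |1227*30 - 247*149|/(149*30) = 7/4470.
Cross-multiplying, 1*4470 = 4470 < 17731 = 7*2533, so 1/2533 is smaller: the convergent 140/17 is closer to x than 247/30.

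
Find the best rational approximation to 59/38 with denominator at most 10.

Expand x = 59/38 as a continued fraction with the Euclidean algorithm:
  59 = 1*38 + 21, so a_0 = 1.
  38 = 1*21 + 17, so a_1 = 1.
  21 = 1*17 + 4, so a_2 = 1.
  17 = 4*4 + 1, so a_3 = 4.
  4 = 4*1 + 0, so a_4 = 4.
so x = [1; 1, 1, 4, 4].
Convergents (p_i = a_i*p_{i-1} + p_{i-2}, q_i = a_i*q_{i-1} + q_{i-2} with p_{-2}=0, p_{-1}=1, q_{-2}=1, q_{-1}=0), until the denominator exceeds 10:
  i=0: a_0=1, p_0 = 1*1 + 0 = 1, q_0 = 1*0 + 1 = 1.
  i=1: a_1=1, p_1 = 1*1 + 1 = 2, q_1 = 1*1 + 0 = 1.
  i=2: a_2=1, p_2 = 1*2 + 1 = 3, q_2 = 1*1 + 1 = 2.
  i=3: a_3=4, p_3 = 4*3 + 2 = 14, q_3 = 4*2 + 1 = 9.
  i=4: a_4=4, p_4 = 4*14 + 3 = 59, q_4 = 4*9 + 2 = 38.
q_4 = 38 > 10, so the last convergent with denominator <= 10 is p_3/q_3 = 14/9.
The closest fraction with denominator <= 10 is either p_3/q_3 or the intermediate fraction (k*p_3 + p_2)/(k*q_3 + q_2) with the largest k >= 1 whose denominator stays <= 10; these approach x as k grows, and every other convergent or intermediate fraction in range is farther away.
Largest k: floor((10 - q_2)/q_3) = floor((10 - 2)/9) = 0.
Since k = 0, no intermediate fraction beyond p_3/q_3 has denominator <= 10, so the convergent 14/9 is the closest (its error is |59*9 - 14*38|/(38*9) = 1/342).

14/9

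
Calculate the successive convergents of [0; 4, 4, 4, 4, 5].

0/1, 1/4, 4/17, 17/72, 72/305, 377/1597

Using the convergent recurrence p_i = a_i*p_{i-1} + p_{i-2}, q_i = a_i*q_{i-1} + q_{i-2} with p_{-2}=0, p_{-1}=1, q_{-2}=1, q_{-1}=0:
  i=0: a_0=0, p_0 = 0*1 + 0 = 0, q_0 = 0*0 + 1 = 1.
  i=1: a_1=4, p_1 = 4*0 + 1 = 1, q_1 = 4*1 + 0 = 4.
  i=2: a_2=4, p_2 = 4*1 + 0 = 4, q_2 = 4*4 + 1 = 17.
  i=3: a_3=4, p_3 = 4*4 + 1 = 17, q_3 = 4*17 + 4 = 72.
  i=4: a_4=4, p_4 = 4*17 + 4 = 72, q_4 = 4*72 + 17 = 305.
  i=5: a_5=5, p_5 = 5*72 + 17 = 377, q_5 = 5*305 + 72 = 1597.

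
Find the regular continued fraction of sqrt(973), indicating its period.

Write x_i = (sqrt(973) + m_i)/d_i with (m_0, d_0) = (0, 1). a_0 = floor(sqrt(973)) = 31, since 31^2 = 961 <= 973 < 1024 = 32^2.
Iterate m_{i+1} = d_i*a_i - m_i, d_{i+1} = (973 - m_{i+1}^2)/d_i, a_{i+1} = floor((a_0 + m_{i+1})/d_{i+1}):
  m_1 = 1*31 - 0 = 31, d_1 = (973 - 31^2)/1 = 12/1 = 12, a_1 = floor((31 + 31)/12) = 5.
  m_2 = 12*5 - 31 = 29, d_2 = (973 - 29^2)/12 = 132/12 = 11, a_2 = floor((31 + 29)/11) = 5.
  m_3 = 11*5 - 29 = 26, d_3 = (973 - 26^2)/11 = 297/11 = 27, a_3 = floor((31 + 26)/27) = 2.
  m_4 = 27*2 - 26 = 28, d_4 = (973 - 28^2)/27 = 189/27 = 7, a_4 = floor((31 + 28)/7) = 8.
  m_5 = 7*8 - 28 = 28, d_5 = (973 - 28^2)/7 = 189/7 = 27, a_5 = floor((31 + 28)/27) = 2.
  m_6 = 27*2 - 28 = 26, d_6 = (973 - 26^2)/27 = 297/27 = 11, a_6 = floor((31 + 26)/11) = 5.
  m_7 = 11*5 - 26 = 29, d_7 = (973 - 29^2)/11 = 132/11 = 12, a_7 = floor((31 + 29)/12) = 5.
  m_8 = 12*5 - 29 = 31, d_8 = (973 - 31^2)/12 = 12/12 = 1, a_8 = floor((31 + 31)/1) = 62.
  m_9 = 1*62 - 31 = 31, d_9 = (973 - 31^2)/1 = 12/1 = 12: (m_9, d_9) = (m_1, d_1) = (31, 12), so from here the quotients repeat a_1, ..., a_8; the period length is 8.
Hence the expansion of sqrt(973) is a_0 = 31 followed by the repeating block 5, 5, 2, 8, 2, 5, 5, 62 (period 8).

[31; (5, 5, 2, 8, 2, 5, 5, 62)]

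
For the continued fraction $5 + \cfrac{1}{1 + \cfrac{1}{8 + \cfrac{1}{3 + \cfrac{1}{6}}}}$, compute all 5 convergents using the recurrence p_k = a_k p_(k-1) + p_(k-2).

5/1, 6/1, 53/9, 165/28, 1043/177

Using the convergent recurrence p_i = a_i*p_{i-1} + p_{i-2}, q_i = a_i*q_{i-1} + q_{i-2} with p_{-2}=0, p_{-1}=1, q_{-2}=1, q_{-1}=0:
  i=0: a_0=5, p_0 = 5*1 + 0 = 5, q_0 = 5*0 + 1 = 1.
  i=1: a_1=1, p_1 = 1*5 + 1 = 6, q_1 = 1*1 + 0 = 1.
  i=2: a_2=8, p_2 = 8*6 + 5 = 53, q_2 = 8*1 + 1 = 9.
  i=3: a_3=3, p_3 = 3*53 + 6 = 165, q_3 = 3*9 + 1 = 28.
  i=4: a_4=6, p_4 = 6*165 + 53 = 1043, q_4 = 6*28 + 9 = 177.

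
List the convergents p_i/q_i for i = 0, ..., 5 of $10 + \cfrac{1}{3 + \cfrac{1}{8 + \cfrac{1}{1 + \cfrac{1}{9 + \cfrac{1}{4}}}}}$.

Using the convergent recurrence p_i = a_i*p_{i-1} + p_{i-2}, q_i = a_i*q_{i-1} + q_{i-2} with p_{-2}=0, p_{-1}=1, q_{-2}=1, q_{-1}=0:
  i=0: a_0=10, p_0 = 10*1 + 0 = 10, q_0 = 10*0 + 1 = 1.
  i=1: a_1=3, p_1 = 3*10 + 1 = 31, q_1 = 3*1 + 0 = 3.
  i=2: a_2=8, p_2 = 8*31 + 10 = 258, q_2 = 8*3 + 1 = 25.
  i=3: a_3=1, p_3 = 1*258 + 31 = 289, q_3 = 1*25 + 3 = 28.
  i=4: a_4=9, p_4 = 9*289 + 258 = 2859, q_4 = 9*28 + 25 = 277.
  i=5: a_5=4, p_5 = 4*2859 + 289 = 11725, q_5 = 4*277 + 28 = 1136.

10/1, 31/3, 258/25, 289/28, 2859/277, 11725/1136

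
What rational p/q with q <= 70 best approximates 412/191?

151/70

Expand x = 412/191 as a continued fraction with the Euclidean algorithm:
  412 = 2*191 + 30, so a_0 = 2.
  191 = 6*30 + 11, so a_1 = 6.
  30 = 2*11 + 8, so a_2 = 2.
  11 = 1*8 + 3, so a_3 = 1.
  8 = 2*3 + 2, so a_4 = 2.
  3 = 1*2 + 1, so a_5 = 1.
  2 = 2*1 + 0, so a_6 = 2.
so x = [2; 6, 2, 1, 2, 1, 2].
Convergents (p_i = a_i*p_{i-1} + p_{i-2}, q_i = a_i*q_{i-1} + q_{i-2} with p_{-2}=0, p_{-1}=1, q_{-2}=1, q_{-1}=0), until the denominator exceeds 70:
  i=0: a_0=2, p_0 = 2*1 + 0 = 2, q_0 = 2*0 + 1 = 1.
  i=1: a_1=6, p_1 = 6*2 + 1 = 13, q_1 = 6*1 + 0 = 6.
  i=2: a_2=2, p_2 = 2*13 + 2 = 28, q_2 = 2*6 + 1 = 13.
  i=3: a_3=1, p_3 = 1*28 + 13 = 41, q_3 = 1*13 + 6 = 19.
  i=4: a_4=2, p_4 = 2*41 + 28 = 110, q_4 = 2*19 + 13 = 51.
  i=5: a_5=1, p_5 = 1*110 + 41 = 151, q_5 = 1*51 + 19 = 70.
  i=6: a_6=2, p_6 = 2*151 + 110 = 412, q_6 = 2*70 + 51 = 191.
q_6 = 191 > 70, so the last convergent with denominator <= 70 is p_5/q_5 = 151/70.
The closest fraction with denominator <= 70 is either p_5/q_5 or the intermediate fraction (k*p_5 + p_4)/(k*q_5 + q_4) with the largest k >= 1 whose denominator stays <= 70; these approach x as k grows, and every other convergent or intermediate fraction in range is farther away.
Largest k: floor((70 - q_4)/q_5) = floor((70 - 51)/70) = 0.
Since k = 0, no intermediate fraction beyond p_5/q_5 has denominator <= 70, so the convergent 151/70 is the closest (its error is |412*70 - 151*191|/(191*70) = 1/13370).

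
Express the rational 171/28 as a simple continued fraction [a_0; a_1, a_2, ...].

[6; 9, 3]

Run the Euclidean algorithm on 171 and 28; the successive quotients are the partial quotients a_0, a_1, ... (each step inverts the fractional part left over by the previous one):
  171 = 6*28 + 3, so a_0 = 6.
  28 = 9*3 + 1, so a_1 = 9.
  3 = 3*1 + 0, so a_2 = 3.
The remainder reaches 0 after 3 divisions, so the expansion has 3 partial quotients, read off in order.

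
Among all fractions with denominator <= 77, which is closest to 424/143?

Expand x = 424/143 as a continued fraction with the Euclidean algorithm:
  424 = 2*143 + 138, so a_0 = 2.
  143 = 1*138 + 5, so a_1 = 1.
  138 = 27*5 + 3, so a_2 = 27.
  5 = 1*3 + 2, so a_3 = 1.
  3 = 1*2 + 1, so a_4 = 1.
  2 = 2*1 + 0, so a_5 = 2.
so x = [2; 1, 27, 1, 1, 2].
Convergents (p_i = a_i*p_{i-1} + p_{i-2}, q_i = a_i*q_{i-1} + q_{i-2} with p_{-2}=0, p_{-1}=1, q_{-2}=1, q_{-1}=0), until the denominator exceeds 77:
  i=0: a_0=2, p_0 = 2*1 + 0 = 2, q_0 = 2*0 + 1 = 1.
  i=1: a_1=1, p_1 = 1*2 + 1 = 3, q_1 = 1*1 + 0 = 1.
  i=2: a_2=27, p_2 = 27*3 + 2 = 83, q_2 = 27*1 + 1 = 28.
  i=3: a_3=1, p_3 = 1*83 + 3 = 86, q_3 = 1*28 + 1 = 29.
  i=4: a_4=1, p_4 = 1*86 + 83 = 169, q_4 = 1*29 + 28 = 57.
  i=5: a_5=2, p_5 = 2*169 + 86 = 424, q_5 = 2*57 + 29 = 143.
q_5 = 143 > 77, so the last convergent with denominator <= 77 is p_4/q_4 = 169/57.
The closest fraction with denominator <= 77 is either p_4/q_4 or the intermediate fraction (k*p_4 + p_3)/(k*q_4 + q_3) with the largest k >= 1 whose denominator stays <= 77; these approach x as k grows, and every other convergent or intermediate fraction in range is farther away.
Largest k: floor((77 - q_3)/q_4) = floor((77 - 29)/57) = 0.
Since k = 0, no intermediate fraction beyond p_4/q_4 has denominator <= 77, so the convergent 169/57 is the closest (its error is |424*57 - 169*143|/(143*57) = 1/8151).

169/57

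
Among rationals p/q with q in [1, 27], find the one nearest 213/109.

43/22

Expand x = 213/109 as a continued fraction with the Euclidean algorithm:
  213 = 1*109 + 104, so a_0 = 1.
  109 = 1*104 + 5, so a_1 = 1.
  104 = 20*5 + 4, so a_2 = 20.
  5 = 1*4 + 1, so a_3 = 1.
  4 = 4*1 + 0, so a_4 = 4.
so x = [1; 1, 20, 1, 4].
Convergents (p_i = a_i*p_{i-1} + p_{i-2}, q_i = a_i*q_{i-1} + q_{i-2} with p_{-2}=0, p_{-1}=1, q_{-2}=1, q_{-1}=0), until the denominator exceeds 27:
  i=0: a_0=1, p_0 = 1*1 + 0 = 1, q_0 = 1*0 + 1 = 1.
  i=1: a_1=1, p_1 = 1*1 + 1 = 2, q_1 = 1*1 + 0 = 1.
  i=2: a_2=20, p_2 = 20*2 + 1 = 41, q_2 = 20*1 + 1 = 21.
  i=3: a_3=1, p_3 = 1*41 + 2 = 43, q_3 = 1*21 + 1 = 22.
  i=4: a_4=4, p_4 = 4*43 + 41 = 213, q_4 = 4*22 + 21 = 109.
q_4 = 109 > 27, so the last convergent with denominator <= 27 is p_3/q_3 = 43/22.
The closest fraction with denominator <= 27 is either p_3/q_3 or the intermediate fraction (k*p_3 + p_2)/(k*q_3 + q_2) with the largest k >= 1 whose denominator stays <= 27; these approach x as k grows, and every other convergent or intermediate fraction in range is farther away.
Largest k: floor((27 - q_2)/q_3) = floor((27 - 21)/22) = 0.
Since k = 0, no intermediate fraction beyond p_3/q_3 has denominator <= 27, so the convergent 43/22 is the closest (its error is |213*22 - 43*109|/(109*22) = 1/2398).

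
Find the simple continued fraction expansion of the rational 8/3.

[2; 1, 2]

Run the Euclidean algorithm on 8 and 3; the successive quotients are the partial quotients a_0, a_1, ... (each step inverts the fractional part left over by the previous one):
  8 = 2*3 + 2, so a_0 = 2.
  3 = 1*2 + 1, so a_1 = 1.
  2 = 2*1 + 0, so a_2 = 2.
The remainder reaches 0 after 3 divisions, so the expansion has 3 partial quotients, read off in order.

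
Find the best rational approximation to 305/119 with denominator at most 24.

Expand x = 305/119 as a continued fraction with the Euclidean algorithm:
  305 = 2*119 + 67, so a_0 = 2.
  119 = 1*67 + 52, so a_1 = 1.
  67 = 1*52 + 15, so a_2 = 1.
  52 = 3*15 + 7, so a_3 = 3.
  15 = 2*7 + 1, so a_4 = 2.
  7 = 7*1 + 0, so a_5 = 7.
so x = [2; 1, 1, 3, 2, 7].
Convergents (p_i = a_i*p_{i-1} + p_{i-2}, q_i = a_i*q_{i-1} + q_{i-2} with p_{-2}=0, p_{-1}=1, q_{-2}=1, q_{-1}=0), until the denominator exceeds 24:
  i=0: a_0=2, p_0 = 2*1 + 0 = 2, q_0 = 2*0 + 1 = 1.
  i=1: a_1=1, p_1 = 1*2 + 1 = 3, q_1 = 1*1 + 0 = 1.
  i=2: a_2=1, p_2 = 1*3 + 2 = 5, q_2 = 1*1 + 1 = 2.
  i=3: a_3=3, p_3 = 3*5 + 3 = 18, q_3 = 3*2 + 1 = 7.
  i=4: a_4=2, p_4 = 2*18 + 5 = 41, q_4 = 2*7 + 2 = 16.
  i=5: a_5=7, p_5 = 7*41 + 18 = 305, q_5 = 7*16 + 7 = 119.
q_5 = 119 > 24, so the last convergent with denominator <= 24 is p_4/q_4 = 41/16.
The closest fraction with denominator <= 24 is either p_4/q_4 or the intermediate fraction (k*p_4 + p_3)/(k*q_4 + q_3) with the largest k >= 1 whose denominator stays <= 24; these approach x as k grows, and every other convergent or intermediate fraction in range is farther away.
Largest k: floor((24 - q_3)/q_4) = floor((24 - 7)/16) = 1.
That gives (1*41 + 18)/(1*16 + 7) = 59/23.
Compare the errors: |x - 41/16| = |305*16 - 41*119|/(119*16) = 1/1904, and |x - 59/23| = |305*23 - 59*119|/(119*23) = 6/2737.
Cross-multiplying, 1*2737 = 2737 < 11424 = 6*1904, so 1/1904 is smaller: the convergent 41/16 is closer to x than 59/23.

41/16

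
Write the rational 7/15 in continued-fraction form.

[0; 2, 7]

Run the Euclidean algorithm on 7 and 15; the successive quotients are the partial quotients a_0, a_1, ... (each step inverts the fractional part left over by the previous one):
  7 = 0*15 + 7, so a_0 = 0.
  15 = 2*7 + 1, so a_1 = 2.
  7 = 7*1 + 0, so a_2 = 7.
The remainder reaches 0 after 3 divisions, so the expansion has 3 partial quotients, read off in order.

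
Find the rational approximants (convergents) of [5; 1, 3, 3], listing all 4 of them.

Using the convergent recurrence p_i = a_i*p_{i-1} + p_{i-2}, q_i = a_i*q_{i-1} + q_{i-2} with p_{-2}=0, p_{-1}=1, q_{-2}=1, q_{-1}=0:
  i=0: a_0=5, p_0 = 5*1 + 0 = 5, q_0 = 5*0 + 1 = 1.
  i=1: a_1=1, p_1 = 1*5 + 1 = 6, q_1 = 1*1 + 0 = 1.
  i=2: a_2=3, p_2 = 3*6 + 5 = 23, q_2 = 3*1 + 1 = 4.
  i=3: a_3=3, p_3 = 3*23 + 6 = 75, q_3 = 3*4 + 1 = 13.

5/1, 6/1, 23/4, 75/13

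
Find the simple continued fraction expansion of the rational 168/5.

[33; 1, 1, 2]

Run the Euclidean algorithm on 168 and 5; the successive quotients are the partial quotients a_0, a_1, ... (each step inverts the fractional part left over by the previous one):
  168 = 33*5 + 3, so a_0 = 33.
  5 = 1*3 + 2, so a_1 = 1.
  3 = 1*2 + 1, so a_2 = 1.
  2 = 2*1 + 0, so a_3 = 2.
The remainder reaches 0 after 4 divisions, so the expansion has 4 partial quotients, read off in order.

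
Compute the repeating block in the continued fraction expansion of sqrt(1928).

[43; (1, 9, 1, 86)]

Write x_i = (sqrt(1928) + m_i)/d_i with (m_0, d_0) = (0, 1). a_0 = floor(sqrt(1928)) = 43, since 43^2 = 1849 <= 1928 < 1936 = 44^2.
Iterate m_{i+1} = d_i*a_i - m_i, d_{i+1} = (1928 - m_{i+1}^2)/d_i, a_{i+1} = floor((a_0 + m_{i+1})/d_{i+1}):
  m_1 = 1*43 - 0 = 43, d_1 = (1928 - 43^2)/1 = 79/1 = 79, a_1 = floor((43 + 43)/79) = 1.
  m_2 = 79*1 - 43 = 36, d_2 = (1928 - 36^2)/79 = 632/79 = 8, a_2 = floor((43 + 36)/8) = 9.
  m_3 = 8*9 - 36 = 36, d_3 = (1928 - 36^2)/8 = 632/8 = 79, a_3 = floor((43 + 36)/79) = 1.
  m_4 = 79*1 - 36 = 43, d_4 = (1928 - 43^2)/79 = 79/79 = 1, a_4 = floor((43 + 43)/1) = 86.
  m_5 = 1*86 - 43 = 43, d_5 = (1928 - 43^2)/1 = 79/1 = 79: (m_5, d_5) = (m_1, d_1) = (43, 79), so from here the quotients repeat a_1, ..., a_4; the period length is 4.
Hence the expansion of sqrt(1928) is a_0 = 43 followed by the repeating block 1, 9, 1, 86 (period 4).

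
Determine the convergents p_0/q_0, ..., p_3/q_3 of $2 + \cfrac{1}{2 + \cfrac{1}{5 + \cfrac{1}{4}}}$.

Using the convergent recurrence p_i = a_i*p_{i-1} + p_{i-2}, q_i = a_i*q_{i-1} + q_{i-2} with p_{-2}=0, p_{-1}=1, q_{-2}=1, q_{-1}=0:
  i=0: a_0=2, p_0 = 2*1 + 0 = 2, q_0 = 2*0 + 1 = 1.
  i=1: a_1=2, p_1 = 2*2 + 1 = 5, q_1 = 2*1 + 0 = 2.
  i=2: a_2=5, p_2 = 5*5 + 2 = 27, q_2 = 5*2 + 1 = 11.
  i=3: a_3=4, p_3 = 4*27 + 5 = 113, q_3 = 4*11 + 2 = 46.

2/1, 5/2, 27/11, 113/46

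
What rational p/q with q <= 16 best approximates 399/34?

176/15

Expand x = 399/34 as a continued fraction with the Euclidean algorithm:
  399 = 11*34 + 25, so a_0 = 11.
  34 = 1*25 + 9, so a_1 = 1.
  25 = 2*9 + 7, so a_2 = 2.
  9 = 1*7 + 2, so a_3 = 1.
  7 = 3*2 + 1, so a_4 = 3.
  2 = 2*1 + 0, so a_5 = 2.
so x = [11; 1, 2, 1, 3, 2].
Convergents (p_i = a_i*p_{i-1} + p_{i-2}, q_i = a_i*q_{i-1} + q_{i-2} with p_{-2}=0, p_{-1}=1, q_{-2}=1, q_{-1}=0), until the denominator exceeds 16:
  i=0: a_0=11, p_0 = 11*1 + 0 = 11, q_0 = 11*0 + 1 = 1.
  i=1: a_1=1, p_1 = 1*11 + 1 = 12, q_1 = 1*1 + 0 = 1.
  i=2: a_2=2, p_2 = 2*12 + 11 = 35, q_2 = 2*1 + 1 = 3.
  i=3: a_3=1, p_3 = 1*35 + 12 = 47, q_3 = 1*3 + 1 = 4.
  i=4: a_4=3, p_4 = 3*47 + 35 = 176, q_4 = 3*4 + 3 = 15.
  i=5: a_5=2, p_5 = 2*176 + 47 = 399, q_5 = 2*15 + 4 = 34.
q_5 = 34 > 16, so the last convergent with denominator <= 16 is p_4/q_4 = 176/15.
The closest fraction with denominator <= 16 is either p_4/q_4 or the intermediate fraction (k*p_4 + p_3)/(k*q_4 + q_3) with the largest k >= 1 whose denominator stays <= 16; these approach x as k grows, and every other convergent or intermediate fraction in range is farther away.
Largest k: floor((16 - q_3)/q_4) = floor((16 - 4)/15) = 0.
Since k = 0, no intermediate fraction beyond p_4/q_4 has denominator <= 16, so the convergent 176/15 is the closest (its error is |399*15 - 176*34|/(34*15) = 1/510).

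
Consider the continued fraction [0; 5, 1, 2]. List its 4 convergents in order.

Using the convergent recurrence p_i = a_i*p_{i-1} + p_{i-2}, q_i = a_i*q_{i-1} + q_{i-2} with p_{-2}=0, p_{-1}=1, q_{-2}=1, q_{-1}=0:
  i=0: a_0=0, p_0 = 0*1 + 0 = 0, q_0 = 0*0 + 1 = 1.
  i=1: a_1=5, p_1 = 5*0 + 1 = 1, q_1 = 5*1 + 0 = 5.
  i=2: a_2=1, p_2 = 1*1 + 0 = 1, q_2 = 1*5 + 1 = 6.
  i=3: a_3=2, p_3 = 2*1 + 1 = 3, q_3 = 2*6 + 5 = 17.

0/1, 1/5, 1/6, 3/17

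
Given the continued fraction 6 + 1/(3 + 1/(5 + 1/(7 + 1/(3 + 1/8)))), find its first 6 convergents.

Using the convergent recurrence p_i = a_i*p_{i-1} + p_{i-2}, q_i = a_i*q_{i-1} + q_{i-2} with p_{-2}=0, p_{-1}=1, q_{-2}=1, q_{-1}=0:
  i=0: a_0=6, p_0 = 6*1 + 0 = 6, q_0 = 6*0 + 1 = 1.
  i=1: a_1=3, p_1 = 3*6 + 1 = 19, q_1 = 3*1 + 0 = 3.
  i=2: a_2=5, p_2 = 5*19 + 6 = 101, q_2 = 5*3 + 1 = 16.
  i=3: a_3=7, p_3 = 7*101 + 19 = 726, q_3 = 7*16 + 3 = 115.
  i=4: a_4=3, p_4 = 3*726 + 101 = 2279, q_4 = 3*115 + 16 = 361.
  i=5: a_5=8, p_5 = 8*2279 + 726 = 18958, q_5 = 8*361 + 115 = 3003.

6/1, 19/3, 101/16, 726/115, 2279/361, 18958/3003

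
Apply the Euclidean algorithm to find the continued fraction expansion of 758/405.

Run the Euclidean algorithm on 758 and 405; the successive quotients are the partial quotients a_0, a_1, ... (each step inverts the fractional part left over by the previous one):
  758 = 1*405 + 353, so a_0 = 1.
  405 = 1*353 + 52, so a_1 = 1.
  353 = 6*52 + 41, so a_2 = 6.
  52 = 1*41 + 11, so a_3 = 1.
  41 = 3*11 + 8, so a_4 = 3.
  11 = 1*8 + 3, so a_5 = 1.
  8 = 2*3 + 2, so a_6 = 2.
  3 = 1*2 + 1, so a_7 = 1.
  2 = 2*1 + 0, so a_8 = 2.
The remainder reaches 0 after 9 divisions, so the expansion has 9 partial quotients, read off in order.

[1; 1, 6, 1, 3, 1, 2, 1, 2]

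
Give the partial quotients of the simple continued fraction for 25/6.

Run the Euclidean algorithm on 25 and 6; the successive quotients are the partial quotients a_0, a_1, ... (each step inverts the fractional part left over by the previous one):
  25 = 4*6 + 1, so a_0 = 4.
  6 = 6*1 + 0, so a_1 = 6.
The remainder reaches 0 after 2 divisions, so the expansion has 2 partial quotients, read off in order.

[4; 6]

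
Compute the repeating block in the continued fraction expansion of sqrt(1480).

[38; (2, 8, 19, 8, 2, 76)]

Write x_i = (sqrt(1480) + m_i)/d_i with (m_0, d_0) = (0, 1). a_0 = floor(sqrt(1480)) = 38, since 38^2 = 1444 <= 1480 < 1521 = 39^2.
Iterate m_{i+1} = d_i*a_i - m_i, d_{i+1} = (1480 - m_{i+1}^2)/d_i, a_{i+1} = floor((a_0 + m_{i+1})/d_{i+1}):
  m_1 = 1*38 - 0 = 38, d_1 = (1480 - 38^2)/1 = 36/1 = 36, a_1 = floor((38 + 38)/36) = 2.
  m_2 = 36*2 - 38 = 34, d_2 = (1480 - 34^2)/36 = 324/36 = 9, a_2 = floor((38 + 34)/9) = 8.
  m_3 = 9*8 - 34 = 38, d_3 = (1480 - 38^2)/9 = 36/9 = 4, a_3 = floor((38 + 38)/4) = 19.
  m_4 = 4*19 - 38 = 38, d_4 = (1480 - 38^2)/4 = 36/4 = 9, a_4 = floor((38 + 38)/9) = 8.
  m_5 = 9*8 - 38 = 34, d_5 = (1480 - 34^2)/9 = 324/9 = 36, a_5 = floor((38 + 34)/36) = 2.
  m_6 = 36*2 - 34 = 38, d_6 = (1480 - 38^2)/36 = 36/36 = 1, a_6 = floor((38 + 38)/1) = 76.
  m_7 = 1*76 - 38 = 38, d_7 = (1480 - 38^2)/1 = 36/1 = 36: (m_7, d_7) = (m_1, d_1) = (38, 36), so from here the quotients repeat a_1, ..., a_6; the period length is 6.
Hence the expansion of sqrt(1480) is a_0 = 38 followed by the repeating block 2, 8, 19, 8, 2, 76 (period 6).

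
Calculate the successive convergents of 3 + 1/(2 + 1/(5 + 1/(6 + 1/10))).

Using the convergent recurrence p_i = a_i*p_{i-1} + p_{i-2}, q_i = a_i*q_{i-1} + q_{i-2} with p_{-2}=0, p_{-1}=1, q_{-2}=1, q_{-1}=0:
  i=0: a_0=3, p_0 = 3*1 + 0 = 3, q_0 = 3*0 + 1 = 1.
  i=1: a_1=2, p_1 = 2*3 + 1 = 7, q_1 = 2*1 + 0 = 2.
  i=2: a_2=5, p_2 = 5*7 + 3 = 38, q_2 = 5*2 + 1 = 11.
  i=3: a_3=6, p_3 = 6*38 + 7 = 235, q_3 = 6*11 + 2 = 68.
  i=4: a_4=10, p_4 = 10*235 + 38 = 2388, q_4 = 10*68 + 11 = 691.

3/1, 7/2, 38/11, 235/68, 2388/691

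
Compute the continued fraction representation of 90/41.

Run the Euclidean algorithm on 90 and 41; the successive quotients are the partial quotients a_0, a_1, ... (each step inverts the fractional part left over by the previous one):
  90 = 2*41 + 8, so a_0 = 2.
  41 = 5*8 + 1, so a_1 = 5.
  8 = 8*1 + 0, so a_2 = 8.
The remainder reaches 0 after 3 divisions, so the expansion has 3 partial quotients, read off in order.

[2; 5, 8]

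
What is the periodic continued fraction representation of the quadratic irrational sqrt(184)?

Write x_i = (sqrt(184) + m_i)/d_i with (m_0, d_0) = (0, 1). a_0 = floor(sqrt(184)) = 13, since 13^2 = 169 <= 184 < 196 = 14^2.
Iterate m_{i+1} = d_i*a_i - m_i, d_{i+1} = (184 - m_{i+1}^2)/d_i, a_{i+1} = floor((a_0 + m_{i+1})/d_{i+1}):
  m_1 = 1*13 - 0 = 13, d_1 = (184 - 13^2)/1 = 15/1 = 15, a_1 = floor((13 + 13)/15) = 1.
  m_2 = 15*1 - 13 = 2, d_2 = (184 - 2^2)/15 = 180/15 = 12, a_2 = floor((13 + 2)/12) = 1.
  m_3 = 12*1 - 2 = 10, d_3 = (184 - 10^2)/12 = 84/12 = 7, a_3 = floor((13 + 10)/7) = 3.
  m_4 = 7*3 - 10 = 11, d_4 = (184 - 11^2)/7 = 63/7 = 9, a_4 = floor((13 + 11)/9) = 2.
  m_5 = 9*2 - 11 = 7, d_5 = (184 - 7^2)/9 = 135/9 = 15, a_5 = floor((13 + 7)/15) = 1.
  m_6 = 15*1 - 7 = 8, d_6 = (184 - 8^2)/15 = 120/15 = 8, a_6 = floor((13 + 8)/8) = 2.
  m_7 = 8*2 - 8 = 8, d_7 = (184 - 8^2)/8 = 120/8 = 15, a_7 = floor((13 + 8)/15) = 1.
  m_8 = 15*1 - 8 = 7, d_8 = (184 - 7^2)/15 = 135/15 = 9, a_8 = floor((13 + 7)/9) = 2.
  m_9 = 9*2 - 7 = 11, d_9 = (184 - 11^2)/9 = 63/9 = 7, a_9 = floor((13 + 11)/7) = 3.
  m_10 = 7*3 - 11 = 10, d_10 = (184 - 10^2)/7 = 84/7 = 12, a_10 = floor((13 + 10)/12) = 1.
  m_11 = 12*1 - 10 = 2, d_11 = (184 - 2^2)/12 = 180/12 = 15, a_11 = floor((13 + 2)/15) = 1.
  m_12 = 15*1 - 2 = 13, d_12 = (184 - 13^2)/15 = 15/15 = 1, a_12 = floor((13 + 13)/1) = 26.
  m_13 = 1*26 - 13 = 13, d_13 = (184 - 13^2)/1 = 15/1 = 15: (m_13, d_13) = (m_1, d_1) = (13, 15), so from here the quotients repeat a_1, ..., a_12; the period length is 12.
Hence the expansion of sqrt(184) is a_0 = 13 followed by the repeating block 1, 1, 3, 2, 1, 2, 1, 2, 3, 1, 1, 26 (period 12).

[13; (1, 1, 3, 2, 1, 2, 1, 2, 3, 1, 1, 26)]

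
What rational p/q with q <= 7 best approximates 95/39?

17/7

Expand x = 95/39 as a continued fraction with the Euclidean algorithm:
  95 = 2*39 + 17, so a_0 = 2.
  39 = 2*17 + 5, so a_1 = 2.
  17 = 3*5 + 2, so a_2 = 3.
  5 = 2*2 + 1, so a_3 = 2.
  2 = 2*1 + 0, so a_4 = 2.
so x = [2; 2, 3, 2, 2].
Convergents (p_i = a_i*p_{i-1} + p_{i-2}, q_i = a_i*q_{i-1} + q_{i-2} with p_{-2}=0, p_{-1}=1, q_{-2}=1, q_{-1}=0), until the denominator exceeds 7:
  i=0: a_0=2, p_0 = 2*1 + 0 = 2, q_0 = 2*0 + 1 = 1.
  i=1: a_1=2, p_1 = 2*2 + 1 = 5, q_1 = 2*1 + 0 = 2.
  i=2: a_2=3, p_2 = 3*5 + 2 = 17, q_2 = 3*2 + 1 = 7.
  i=3: a_3=2, p_3 = 2*17 + 5 = 39, q_3 = 2*7 + 2 = 16.
q_3 = 16 > 7, so the last convergent with denominator <= 7 is p_2/q_2 = 17/7.
The closest fraction with denominator <= 7 is either p_2/q_2 or the intermediate fraction (k*p_2 + p_1)/(k*q_2 + q_1) with the largest k >= 1 whose denominator stays <= 7; these approach x as k grows, and every other convergent or intermediate fraction in range is farther away.
Largest k: floor((7 - q_1)/q_2) = floor((7 - 2)/7) = 0.
Since k = 0, no intermediate fraction beyond p_2/q_2 has denominator <= 7, so the convergent 17/7 is the closest (its error is |95*7 - 17*39|/(39*7) = 2/273).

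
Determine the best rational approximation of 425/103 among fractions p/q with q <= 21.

33/8

Expand x = 425/103 as a continued fraction with the Euclidean algorithm:
  425 = 4*103 + 13, so a_0 = 4.
  103 = 7*13 + 12, so a_1 = 7.
  13 = 1*12 + 1, so a_2 = 1.
  12 = 12*1 + 0, so a_3 = 12.
so x = [4; 7, 1, 12].
Convergents (p_i = a_i*p_{i-1} + p_{i-2}, q_i = a_i*q_{i-1} + q_{i-2} with p_{-2}=0, p_{-1}=1, q_{-2}=1, q_{-1}=0), until the denominator exceeds 21:
  i=0: a_0=4, p_0 = 4*1 + 0 = 4, q_0 = 4*0 + 1 = 1.
  i=1: a_1=7, p_1 = 7*4 + 1 = 29, q_1 = 7*1 + 0 = 7.
  i=2: a_2=1, p_2 = 1*29 + 4 = 33, q_2 = 1*7 + 1 = 8.
  i=3: a_3=12, p_3 = 12*33 + 29 = 425, q_3 = 12*8 + 7 = 103.
q_3 = 103 > 21, so the last convergent with denominator <= 21 is p_2/q_2 = 33/8.
The closest fraction with denominator <= 21 is either p_2/q_2 or the intermediate fraction (k*p_2 + p_1)/(k*q_2 + q_1) with the largest k >= 1 whose denominator stays <= 21; these approach x as k grows, and every other convergent or intermediate fraction in range is farther away.
Largest k: floor((21 - q_1)/q_2) = floor((21 - 7)/8) = 1.
That gives (1*33 + 29)/(1*8 + 7) = 62/15.
Compare the errors: |x - 33/8| = |425*8 - 33*103|/(103*8) = 1/824, and |x - 62/15| = |425*15 - 62*103|/(103*15) = 11/1545.
Cross-multiplying, 1*1545 = 1545 < 9064 = 11*824, so 1/824 is smaller: the convergent 33/8 is closer to x than 62/15.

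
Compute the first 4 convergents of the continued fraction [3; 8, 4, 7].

Using the convergent recurrence p_i = a_i*p_{i-1} + p_{i-2}, q_i = a_i*q_{i-1} + q_{i-2} with p_{-2}=0, p_{-1}=1, q_{-2}=1, q_{-1}=0:
  i=0: a_0=3, p_0 = 3*1 + 0 = 3, q_0 = 3*0 + 1 = 1.
  i=1: a_1=8, p_1 = 8*3 + 1 = 25, q_1 = 8*1 + 0 = 8.
  i=2: a_2=4, p_2 = 4*25 + 3 = 103, q_2 = 4*8 + 1 = 33.
  i=3: a_3=7, p_3 = 7*103 + 25 = 746, q_3 = 7*33 + 8 = 239.

3/1, 25/8, 103/33, 746/239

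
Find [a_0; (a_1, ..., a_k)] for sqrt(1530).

Write x_i = (sqrt(1530) + m_i)/d_i with (m_0, d_0) = (0, 1). a_0 = floor(sqrt(1530)) = 39, since 39^2 = 1521 <= 1530 < 1600 = 40^2.
Iterate m_{i+1} = d_i*a_i - m_i, d_{i+1} = (1530 - m_{i+1}^2)/d_i, a_{i+1} = floor((a_0 + m_{i+1})/d_{i+1}):
  m_1 = 1*39 - 0 = 39, d_1 = (1530 - 39^2)/1 = 9/1 = 9, a_1 = floor((39 + 39)/9) = 8.
  m_2 = 9*8 - 39 = 33, d_2 = (1530 - 33^2)/9 = 441/9 = 49, a_2 = floor((39 + 33)/49) = 1.
  m_3 = 49*1 - 33 = 16, d_3 = (1530 - 16^2)/49 = 1274/49 = 26, a_3 = floor((39 + 16)/26) = 2.
  m_4 = 26*2 - 16 = 36, d_4 = (1530 - 36^2)/26 = 234/26 = 9, a_4 = floor((39 + 36)/9) = 8.
  m_5 = 9*8 - 36 = 36, d_5 = (1530 - 36^2)/9 = 234/9 = 26, a_5 = floor((39 + 36)/26) = 2.
  m_6 = 26*2 - 36 = 16, d_6 = (1530 - 16^2)/26 = 1274/26 = 49, a_6 = floor((39 + 16)/49) = 1.
  m_7 = 49*1 - 16 = 33, d_7 = (1530 - 33^2)/49 = 441/49 = 9, a_7 = floor((39 + 33)/9) = 8.
  m_8 = 9*8 - 33 = 39, d_8 = (1530 - 39^2)/9 = 9/9 = 1, a_8 = floor((39 + 39)/1) = 78.
  m_9 = 1*78 - 39 = 39, d_9 = (1530 - 39^2)/1 = 9/1 = 9: (m_9, d_9) = (m_1, d_1) = (39, 9), so from here the quotients repeat a_1, ..., a_8; the period length is 8.
Hence the expansion of sqrt(1530) is a_0 = 39 followed by the repeating block 8, 1, 2, 8, 2, 1, 8, 78 (period 8).

[39; (8, 1, 2, 8, 2, 1, 8, 78)]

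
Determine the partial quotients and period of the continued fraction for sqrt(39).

[6; (4, 12)]

Write x_i = (sqrt(39) + m_i)/d_i with (m_0, d_0) = (0, 1). a_0 = floor(sqrt(39)) = 6, since 6^2 = 36 <= 39 < 49 = 7^2.
Iterate m_{i+1} = d_i*a_i - m_i, d_{i+1} = (39 - m_{i+1}^2)/d_i, a_{i+1} = floor((a_0 + m_{i+1})/d_{i+1}):
  m_1 = 1*6 - 0 = 6, d_1 = (39 - 6^2)/1 = 3/1 = 3, a_1 = floor((6 + 6)/3) = 4.
  m_2 = 3*4 - 6 = 6, d_2 = (39 - 6^2)/3 = 3/3 = 1, a_2 = floor((6 + 6)/1) = 12.
  m_3 = 1*12 - 6 = 6, d_3 = (39 - 6^2)/1 = 3/1 = 3: (m_3, d_3) = (m_1, d_1) = (6, 3), so from here the quotients repeat a_1, a_2; the period length is 2.
Hence the expansion of sqrt(39) is a_0 = 6 followed by the repeating block 4, 12 (period 2).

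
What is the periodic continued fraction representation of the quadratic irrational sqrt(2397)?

[48; (1, 23, 2, 23, 1, 96)]

Write x_i = (sqrt(2397) + m_i)/d_i with (m_0, d_0) = (0, 1). a_0 = floor(sqrt(2397)) = 48, since 48^2 = 2304 <= 2397 < 2401 = 49^2.
Iterate m_{i+1} = d_i*a_i - m_i, d_{i+1} = (2397 - m_{i+1}^2)/d_i, a_{i+1} = floor((a_0 + m_{i+1})/d_{i+1}):
  m_1 = 1*48 - 0 = 48, d_1 = (2397 - 48^2)/1 = 93/1 = 93, a_1 = floor((48 + 48)/93) = 1.
  m_2 = 93*1 - 48 = 45, d_2 = (2397 - 45^2)/93 = 372/93 = 4, a_2 = floor((48 + 45)/4) = 23.
  m_3 = 4*23 - 45 = 47, d_3 = (2397 - 47^2)/4 = 188/4 = 47, a_3 = floor((48 + 47)/47) = 2.
  m_4 = 47*2 - 47 = 47, d_4 = (2397 - 47^2)/47 = 188/47 = 4, a_4 = floor((48 + 47)/4) = 23.
  m_5 = 4*23 - 47 = 45, d_5 = (2397 - 45^2)/4 = 372/4 = 93, a_5 = floor((48 + 45)/93) = 1.
  m_6 = 93*1 - 45 = 48, d_6 = (2397 - 48^2)/93 = 93/93 = 1, a_6 = floor((48 + 48)/1) = 96.
  m_7 = 1*96 - 48 = 48, d_7 = (2397 - 48^2)/1 = 93/1 = 93: (m_7, d_7) = (m_1, d_1) = (48, 93), so from here the quotients repeat a_1, ..., a_6; the period length is 6.
Hence the expansion of sqrt(2397) is a_0 = 48 followed by the repeating block 1, 23, 2, 23, 1, 96 (period 6).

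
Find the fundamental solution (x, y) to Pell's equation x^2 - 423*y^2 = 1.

(x, y) = (4607, 224)

First expand sqrt(423) as a continued fraction. With x_i = (sqrt(423) + m_i)/d_i and (m_0, d_0) = (0, 1): a_0 = floor(sqrt(423)) = 20, since 20^2 = 400 <= 423 < 441 = 21^2.
Iterate m_{i+1} = d_i*a_i - m_i, d_{i+1} = (423 - m_{i+1}^2)/d_i, a_{i+1} = floor((a_0 + m_{i+1})/d_{i+1}):
  m_1 = 1*20 - 0 = 20, d_1 = (423 - 20^2)/1 = 23/1 = 23, a_1 = floor((20 + 20)/23) = 1.
  m_2 = 23*1 - 20 = 3, d_2 = (423 - 3^2)/23 = 414/23 = 18, a_2 = floor((20 + 3)/18) = 1.
  m_3 = 18*1 - 3 = 15, d_3 = (423 - 15^2)/18 = 198/18 = 11, a_3 = floor((20 + 15)/11) = 3.
  m_4 = 11*3 - 15 = 18, d_4 = (423 - 18^2)/11 = 99/11 = 9, a_4 = floor((20 + 18)/9) = 4.
  m_5 = 9*4 - 18 = 18, d_5 = (423 - 18^2)/9 = 99/9 = 11, a_5 = floor((20 + 18)/11) = 3.
  m_6 = 11*3 - 18 = 15, d_6 = (423 - 15^2)/11 = 198/11 = 18, a_6 = floor((20 + 15)/18) = 1.
  m_7 = 18*1 - 15 = 3, d_7 = (423 - 3^2)/18 = 414/18 = 23, a_7 = floor((20 + 3)/23) = 1.
  m_8 = 23*1 - 3 = 20, d_8 = (423 - 20^2)/23 = 23/23 = 1, a_8 = floor((20 + 20)/1) = 40.
  m_9 = 1*40 - 20 = 20, d_9 = (423 - 20^2)/1 = 23/1 = 23: (m_9, d_9) = (m_1, d_1) = (20, 23), so from here the quotients repeat a_1, ..., a_8; the period length is 8.
So sqrt(423) = [20; (1, 1, 3, 4, 3, 1, 1, 40)] with period length k = 8.
k is even, so the fundamental solution of x^2 - 423y^2 = 1 is (p_{k-1}, q_{k-1}) = (p_7, q_7); compute convergents through index 7.
Convergents (p_i = a_i*p_{i-1} + p_{i-2}, q_i = a_i*q_{i-1} + q_{i-2} with p_{-2}=0, p_{-1}=1, q_{-2}=1, q_{-1}=0):
  i=0: a_0=20, p_0 = 20*1 + 0 = 20, q_0 = 20*0 + 1 = 1.
  i=1: a_1=1, p_1 = 1*20 + 1 = 21, q_1 = 1*1 + 0 = 1.
  i=2: a_2=1, p_2 = 1*21 + 20 = 41, q_2 = 1*1 + 1 = 2.
  i=3: a_3=3, p_3 = 3*41 + 21 = 144, q_3 = 3*2 + 1 = 7.
  i=4: a_4=4, p_4 = 4*144 + 41 = 617, q_4 = 4*7 + 2 = 30.
  i=5: a_5=3, p_5 = 3*617 + 144 = 1995, q_5 = 3*30 + 7 = 97.
  i=6: a_6=1, p_6 = 1*1995 + 617 = 2612, q_6 = 1*97 + 30 = 127.
  i=7: a_7=1, p_7 = 1*2612 + 1995 = 4607, q_7 = 1*127 + 97 = 224.
Check: 4607^2 - 423*224^2 = 21224449 - 21224448 = 1, so (x, y) = (4607, 224) solves the equation, and by the theorem it is the least positive solution.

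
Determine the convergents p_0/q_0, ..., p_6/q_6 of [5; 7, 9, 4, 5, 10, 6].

Using the convergent recurrence p_i = a_i*p_{i-1} + p_{i-2}, q_i = a_i*q_{i-1} + q_{i-2} with p_{-2}=0, p_{-1}=1, q_{-2}=1, q_{-1}=0:
  i=0: a_0=5, p_0 = 5*1 + 0 = 5, q_0 = 5*0 + 1 = 1.
  i=1: a_1=7, p_1 = 7*5 + 1 = 36, q_1 = 7*1 + 0 = 7.
  i=2: a_2=9, p_2 = 9*36 + 5 = 329, q_2 = 9*7 + 1 = 64.
  i=3: a_3=4, p_3 = 4*329 + 36 = 1352, q_3 = 4*64 + 7 = 263.
  i=4: a_4=5, p_4 = 5*1352 + 329 = 7089, q_4 = 5*263 + 64 = 1379.
  i=5: a_5=10, p_5 = 10*7089 + 1352 = 72242, q_5 = 10*1379 + 263 = 14053.
  i=6: a_6=6, p_6 = 6*72242 + 7089 = 440541, q_6 = 6*14053 + 1379 = 85697.

5/1, 36/7, 329/64, 1352/263, 7089/1379, 72242/14053, 440541/85697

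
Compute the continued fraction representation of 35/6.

[5; 1, 5]

Run the Euclidean algorithm on 35 and 6; the successive quotients are the partial quotients a_0, a_1, ... (each step inverts the fractional part left over by the previous one):
  35 = 5*6 + 5, so a_0 = 5.
  6 = 1*5 + 1, so a_1 = 1.
  5 = 5*1 + 0, so a_2 = 5.
The remainder reaches 0 after 3 divisions, so the expansion has 3 partial quotients, read off in order.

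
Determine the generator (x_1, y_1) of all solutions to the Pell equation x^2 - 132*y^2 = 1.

(x, y) = (23, 2)

First expand sqrt(132) as a continued fraction. With x_i = (sqrt(132) + m_i)/d_i and (m_0, d_0) = (0, 1): a_0 = floor(sqrt(132)) = 11, since 11^2 = 121 <= 132 < 144 = 12^2.
Iterate m_{i+1} = d_i*a_i - m_i, d_{i+1} = (132 - m_{i+1}^2)/d_i, a_{i+1} = floor((a_0 + m_{i+1})/d_{i+1}):
  m_1 = 1*11 - 0 = 11, d_1 = (132 - 11^2)/1 = 11/1 = 11, a_1 = floor((11 + 11)/11) = 2.
  m_2 = 11*2 - 11 = 11, d_2 = (132 - 11^2)/11 = 11/11 = 1, a_2 = floor((11 + 11)/1) = 22.
  m_3 = 1*22 - 11 = 11, d_3 = (132 - 11^2)/1 = 11/1 = 11: (m_3, d_3) = (m_1, d_1) = (11, 11), so from here the quotients repeat a_1, a_2; the period length is 2.
So sqrt(132) = [11; (2, 22)] with period length k = 2.
k is even, so the fundamental solution of x^2 - 132y^2 = 1 is (p_{k-1}, q_{k-1}) = (p_1, q_1); compute convergents through index 1.
Convergents (p_i = a_i*p_{i-1} + p_{i-2}, q_i = a_i*q_{i-1} + q_{i-2} with p_{-2}=0, p_{-1}=1, q_{-2}=1, q_{-1}=0):
  i=0: a_0=11, p_0 = 11*1 + 0 = 11, q_0 = 11*0 + 1 = 1.
  i=1: a_1=2, p_1 = 2*11 + 1 = 23, q_1 = 2*1 + 0 = 2.
Check: 23^2 - 132*2^2 = 529 - 528 = 1, so (x, y) = (23, 2) solves the equation, and by the theorem it is the least positive solution.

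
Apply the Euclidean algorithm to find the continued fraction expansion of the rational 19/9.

Run the Euclidean algorithm on 19 and 9; the successive quotients are the partial quotients a_0, a_1, ... (each step inverts the fractional part left over by the previous one):
  19 = 2*9 + 1, so a_0 = 2.
  9 = 9*1 + 0, so a_1 = 9.
The remainder reaches 0 after 2 divisions, so the expansion has 2 partial quotients, read off in order.

[2; 9]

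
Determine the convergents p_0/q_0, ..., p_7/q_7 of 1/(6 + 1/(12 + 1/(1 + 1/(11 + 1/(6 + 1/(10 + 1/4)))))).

0/1, 1/6, 12/73, 13/79, 155/942, 943/5731, 9585/58252, 39283/238739

Using the convergent recurrence p_i = a_i*p_{i-1} + p_{i-2}, q_i = a_i*q_{i-1} + q_{i-2} with p_{-2}=0, p_{-1}=1, q_{-2}=1, q_{-1}=0:
  i=0: a_0=0, p_0 = 0*1 + 0 = 0, q_0 = 0*0 + 1 = 1.
  i=1: a_1=6, p_1 = 6*0 + 1 = 1, q_1 = 6*1 + 0 = 6.
  i=2: a_2=12, p_2 = 12*1 + 0 = 12, q_2 = 12*6 + 1 = 73.
  i=3: a_3=1, p_3 = 1*12 + 1 = 13, q_3 = 1*73 + 6 = 79.
  i=4: a_4=11, p_4 = 11*13 + 12 = 155, q_4 = 11*79 + 73 = 942.
  i=5: a_5=6, p_5 = 6*155 + 13 = 943, q_5 = 6*942 + 79 = 5731.
  i=6: a_6=10, p_6 = 10*943 + 155 = 9585, q_6 = 10*5731 + 942 = 58252.
  i=7: a_7=4, p_7 = 4*9585 + 943 = 39283, q_7 = 4*58252 + 5731 = 238739.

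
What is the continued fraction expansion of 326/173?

[1; 1, 7, 1, 1, 1, 6]

Run the Euclidean algorithm on 326 and 173; the successive quotients are the partial quotients a_0, a_1, ... (each step inverts the fractional part left over by the previous one):
  326 = 1*173 + 153, so a_0 = 1.
  173 = 1*153 + 20, so a_1 = 1.
  153 = 7*20 + 13, so a_2 = 7.
  20 = 1*13 + 7, so a_3 = 1.
  13 = 1*7 + 6, so a_4 = 1.
  7 = 1*6 + 1, so a_5 = 1.
  6 = 6*1 + 0, so a_6 = 6.
The remainder reaches 0 after 7 divisions, so the expansion has 7 partial quotients, read off in order.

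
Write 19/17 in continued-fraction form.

Run the Euclidean algorithm on 19 and 17; the successive quotients are the partial quotients a_0, a_1, ... (each step inverts the fractional part left over by the previous one):
  19 = 1*17 + 2, so a_0 = 1.
  17 = 8*2 + 1, so a_1 = 8.
  2 = 2*1 + 0, so a_2 = 2.
The remainder reaches 0 after 3 divisions, so the expansion has 3 partial quotients, read off in order.

[1; 8, 2]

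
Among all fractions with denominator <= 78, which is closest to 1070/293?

Expand x = 1070/293 as a continued fraction with the Euclidean algorithm:
  1070 = 3*293 + 191, so a_0 = 3.
  293 = 1*191 + 102, so a_1 = 1.
  191 = 1*102 + 89, so a_2 = 1.
  102 = 1*89 + 13, so a_3 = 1.
  89 = 6*13 + 11, so a_4 = 6.
  13 = 1*11 + 2, so a_5 = 1.
  11 = 5*2 + 1, so a_6 = 5.
  2 = 2*1 + 0, so a_7 = 2.
so x = [3; 1, 1, 1, 6, 1, 5, 2].
Convergents (p_i = a_i*p_{i-1} + p_{i-2}, q_i = a_i*q_{i-1} + q_{i-2} with p_{-2}=0, p_{-1}=1, q_{-2}=1, q_{-1}=0), until the denominator exceeds 78:
  i=0: a_0=3, p_0 = 3*1 + 0 = 3, q_0 = 3*0 + 1 = 1.
  i=1: a_1=1, p_1 = 1*3 + 1 = 4, q_1 = 1*1 + 0 = 1.
  i=2: a_2=1, p_2 = 1*4 + 3 = 7, q_2 = 1*1 + 1 = 2.
  i=3: a_3=1, p_3 = 1*7 + 4 = 11, q_3 = 1*2 + 1 = 3.
  i=4: a_4=6, p_4 = 6*11 + 7 = 73, q_4 = 6*3 + 2 = 20.
  i=5: a_5=1, p_5 = 1*73 + 11 = 84, q_5 = 1*20 + 3 = 23.
  i=6: a_6=5, p_6 = 5*84 + 73 = 493, q_6 = 5*23 + 20 = 135.
q_6 = 135 > 78, so the last convergent with denominator <= 78 is p_5/q_5 = 84/23.
The closest fraction with denominator <= 78 is either p_5/q_5 or the intermediate fraction (k*p_5 + p_4)/(k*q_5 + q_4) with the largest k >= 1 whose denominator stays <= 78; these approach x as k grows, and every other convergent or intermediate fraction in range is farther away.
Largest k: floor((78 - q_4)/q_5) = floor((78 - 20)/23) = 2.
That gives (2*84 + 73)/(2*23 + 20) = 241/66.
Compare the errors: |x - 84/23| = |1070*23 - 84*293|/(293*23) = 2/6739, and |x - 241/66| = |1070*66 - 241*293|/(293*66) = 7/19338.
Cross-multiplying, 2*19338 = 38676 < 47173 = 7*6739, so 2/6739 is smaller: the convergent 84/23 is closer to x than 241/66.

84/23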